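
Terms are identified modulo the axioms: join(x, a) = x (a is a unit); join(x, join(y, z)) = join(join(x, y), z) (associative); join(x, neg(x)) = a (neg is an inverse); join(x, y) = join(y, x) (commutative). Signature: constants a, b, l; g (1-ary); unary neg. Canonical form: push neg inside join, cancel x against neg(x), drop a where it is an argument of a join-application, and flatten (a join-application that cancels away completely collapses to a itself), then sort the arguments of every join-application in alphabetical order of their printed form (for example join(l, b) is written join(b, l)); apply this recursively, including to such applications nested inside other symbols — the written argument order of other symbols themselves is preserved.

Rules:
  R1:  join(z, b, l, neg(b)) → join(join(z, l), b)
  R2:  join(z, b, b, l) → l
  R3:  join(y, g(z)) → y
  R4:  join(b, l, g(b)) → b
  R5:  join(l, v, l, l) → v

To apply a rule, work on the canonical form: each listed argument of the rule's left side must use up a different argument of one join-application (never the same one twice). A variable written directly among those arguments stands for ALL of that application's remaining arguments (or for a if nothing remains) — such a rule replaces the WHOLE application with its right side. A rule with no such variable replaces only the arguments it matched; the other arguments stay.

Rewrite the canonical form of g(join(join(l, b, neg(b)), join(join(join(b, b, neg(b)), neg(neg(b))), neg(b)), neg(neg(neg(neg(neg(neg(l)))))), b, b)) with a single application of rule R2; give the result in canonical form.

Canonical form:  g(join(b, b, b, l, l))
Match R2:  consume b, b, l;  z := join(b, l)
Every leftover argument binds to the variable; the entire application is replaced.
Giving:  g(l)

Answer: g(l)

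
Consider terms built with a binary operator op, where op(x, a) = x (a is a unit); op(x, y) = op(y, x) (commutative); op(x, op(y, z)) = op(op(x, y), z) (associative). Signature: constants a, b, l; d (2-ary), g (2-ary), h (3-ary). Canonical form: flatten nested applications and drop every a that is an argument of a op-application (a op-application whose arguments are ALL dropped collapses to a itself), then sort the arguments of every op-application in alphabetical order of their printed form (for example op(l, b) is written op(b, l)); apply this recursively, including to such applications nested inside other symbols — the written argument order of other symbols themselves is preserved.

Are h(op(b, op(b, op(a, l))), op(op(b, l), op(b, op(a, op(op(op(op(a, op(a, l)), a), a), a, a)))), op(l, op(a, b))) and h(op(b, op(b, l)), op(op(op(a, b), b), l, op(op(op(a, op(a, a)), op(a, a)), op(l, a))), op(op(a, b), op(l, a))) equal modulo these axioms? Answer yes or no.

Answer: yes — both canonical forms are h(op(b, b, l), op(b, b, l, l), op(b, l))

Derivation:
Left:  h(op(b, op(b, op(a, l))), op(op(b, l), op(b, op(a, op(op(op(op(a, op(a, l)), a), a), a, a)))), op(l, op(a, b)))
  Work inside:  op(op(b, l), op(b, op(a, op(op(op(op(a, op(a, l)), a), a), a, a))))
  Merge nested applications:  op(b, l, b, a, a, a, l, a, a, a, a)
  Unit:  drop a (×7)
  Order the arguments:  op(b, b, l, l)
  Put back:  h(op(b, b, l), op(b, b, l, l), op(b, l))
Right:  h(op(b, op(b, l)), op(op(op(a, b), b), l, op(op(op(a, op(a, a)), op(a, a)), op(l, a))), op(op(a, b), op(l, a)))
  Work inside:  op(op(op(a, b), b), l, op(op(op(a, op(a, a)), op(a, a)), op(l, a)))
  Flatten:  op(a, b, b, l, a, a, a, a, a, l, a)
  Unit:  drop a (×7)
  Sort arguments:  op(b, b, l, l)
  Put back:  h(op(b, b, l), op(b, b, l, l), op(b, l))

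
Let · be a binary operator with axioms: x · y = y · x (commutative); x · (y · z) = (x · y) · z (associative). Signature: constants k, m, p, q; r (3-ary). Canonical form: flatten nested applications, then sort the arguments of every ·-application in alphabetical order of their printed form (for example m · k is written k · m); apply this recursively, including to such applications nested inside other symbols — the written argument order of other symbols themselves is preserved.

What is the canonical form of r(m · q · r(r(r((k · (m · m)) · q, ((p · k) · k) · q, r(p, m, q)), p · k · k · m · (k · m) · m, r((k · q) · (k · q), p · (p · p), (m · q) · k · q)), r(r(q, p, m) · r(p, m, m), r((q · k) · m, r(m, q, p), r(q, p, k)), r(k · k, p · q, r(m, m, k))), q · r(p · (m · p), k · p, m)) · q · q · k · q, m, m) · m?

Answer: m · r(k · m · q · q · q · q · r(r(r(k · m · m · q, k · k · p · q, r(p, m, q)), k · k · k · m · m · m · p, r(k · k · q · q, p · p · p, k · m · q · q)), r(r(p, m, m) · r(q, p, m), r(k · m · q, r(m, q, p), r(q, p, k)), r(k · k, p · q, r(m, m, k))), q · r(m · p · p, k · p, m)), m, m)

Derivation:
Canonicalize subterm:  r(m · q · r(r(r((k · (m · m)) · q, ((p · k) · k) · q, r(p, m, q)), p · k · k · m · (k · m) · m, r((k · q) · (k · q), p · (p · p), (m · q) · k · q)), r(r(q, p, m) · r(p, m, m), r((q · k) · m, r(m, q, p), r(q, p, k)), r(k · k, p · q, r(m, m, k))), q · r(p · (m · p), k · p, m)) · q · q · k · q, m, m)  →  r(k · m · q · q · q · q · r(r(r(k · m · m · q, k · k · p · q, r(p, m, q)), k · k · k · m · m · m · p, r(k · k · q · q, p · p · p, k · m · q · q)), r(r(p, m, m) · r(q, p, m), r(k · m · q, r(m, q, p), r(q, p, k)), r(k · k, p · q, r(m, m, k))), q · r(m · p · p, k · p, m)), m, m)
Sort arguments:  m · r(k · m · q · q · q · q · r(r(r(k · m · m · q, k · k · p · q, r(p, m, q)), k · k · k · m · m · m · p, r(k · k · q · q, p · p · p, k · m · q · q)), r(r(p, m, m) · r(q, p, m), r(k · m · q, r(m, q, p), r(q, p, k)), r(k · k, p · q, r(m, m, k))), q · r(m · p · p, k · p, m)), m, m)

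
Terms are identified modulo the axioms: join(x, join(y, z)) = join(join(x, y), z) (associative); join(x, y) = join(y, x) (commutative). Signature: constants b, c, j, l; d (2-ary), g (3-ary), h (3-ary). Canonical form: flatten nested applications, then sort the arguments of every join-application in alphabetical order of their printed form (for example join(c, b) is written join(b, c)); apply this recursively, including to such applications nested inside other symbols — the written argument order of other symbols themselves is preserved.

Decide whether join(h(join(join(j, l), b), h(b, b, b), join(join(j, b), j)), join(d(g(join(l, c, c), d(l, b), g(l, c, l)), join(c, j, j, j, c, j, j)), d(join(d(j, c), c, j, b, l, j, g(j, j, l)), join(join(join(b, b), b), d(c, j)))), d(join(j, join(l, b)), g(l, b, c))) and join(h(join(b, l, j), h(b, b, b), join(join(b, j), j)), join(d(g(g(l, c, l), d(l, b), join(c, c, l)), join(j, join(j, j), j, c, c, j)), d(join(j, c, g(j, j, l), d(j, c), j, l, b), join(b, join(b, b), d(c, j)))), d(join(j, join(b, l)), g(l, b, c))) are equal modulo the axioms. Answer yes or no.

Answer: no — join(d(g(join(c, c, l), d(l, b), g(l, c, l)), join(c, c, j, j, j, j, j)), d(join(b, c, d(j, c), g(j, j, l), j, j, l), join(b, b, b, d(c, j))), d(join(b, j, l), g(l, b, c)), h(join(b, j, l), h(b, b, b), join(b, j, j))) vs join(d(g(g(l, c, l), d(l, b), join(c, c, l)), join(c, c, j, j, j, j, j)), d(join(b, c, d(j, c), g(j, j, l), j, j, l), join(b, b, b, d(c, j))), d(join(b, j, l), g(l, b, c)), h(join(b, j, l), h(b, b, b), join(b, j, j)))

Derivation:
Left:  join(h(join(join(j, l), b), h(b, b, b), join(join(j, b), j)), join(d(g(join(l, c, c), d(l, b), g(l, c, l)), join(c, j, j, j, c, j, j)), d(join(d(j, c), c, j, b, l, j, g(j, j, l)), join(join(join(b, b), b), d(c, j)))), d(join(j, join(l, b)), g(l, b, c)))
  Un-nest:  join(h(join(join(j, l), b), h(b, b, b), join(join(j, b), j)), d(g(join(l, c, c), d(l, b), g(l, c, l)), join(c, j, j, j, c, j, j)), d(join(d(j, c), c, j, b, l, j, g(j, j, l)), join(join(join(b, b), b), d(c, j))), d(join(j, join(l, b)), g(l, b, c)))
  Simplify inside:  h(join(join(j, l), b), h(b, b, b), join(join(j, b), j))  →  h(join(b, j, l), h(b, b, b), join(b, j, j))
  Inside:  d(g(join(l, c, c), d(l, b), g(l, c, l)), join(c, j, j, j, c, j, j))  →  d(g(join(c, c, l), d(l, b), g(l, c, l)), join(c, c, j, j, j, j, j))
  Inside:  d(join(d(j, c), c, j, b, l, j, g(j, j, l)), join(join(join(b, b), b), d(c, j)))  →  d(join(b, c, d(j, c), g(j, j, l), j, j, l), join(b, b, b, d(c, j)))
  Sort:  join(d(g(join(c, c, l), d(l, b), g(l, c, l)), join(c, c, j, j, j, j, j)), d(join(b, c, d(j, c), g(j, j, l), j, j, l), join(b, b, b, d(c, j))), d(join(b, j, l), g(l, b, c)), h(join(b, j, l), h(b, b, b), join(b, j, j)))
Right:  join(h(join(b, l, j), h(b, b, b), join(join(b, j), j)), join(d(g(g(l, c, l), d(l, b), join(c, c, l)), join(j, join(j, j), j, c, c, j)), d(join(j, c, g(j, j, l), d(j, c), j, l, b), join(b, join(b, b), d(c, j)))), d(join(j, join(b, l)), g(l, b, c)))
  Un-nest:  join(h(join(b, l, j), h(b, b, b), join(join(b, j), j)), d(g(g(l, c, l), d(l, b), join(c, c, l)), join(j, join(j, j), j, c, c, j)), d(join(j, c, g(j, j, l), d(j, c), j, l, b), join(b, join(b, b), d(c, j))), d(join(j, join(b, l)), g(l, b, c)))
  Canonicalize subterm:  h(join(b, l, j), h(b, b, b), join(join(b, j), j))  →  h(join(b, j, l), h(b, b, b), join(b, j, j))
  Simplify inside:  d(g(g(l, c, l), d(l, b), join(c, c, l)), join(j, join(j, j), j, c, c, j))  →  d(g(g(l, c, l), d(l, b), join(c, c, l)), join(c, c, j, j, j, j, j))
  Inside:  d(join(j, c, g(j, j, l), d(j, c), j, l, b), join(b, join(b, b), d(c, j)))  →  d(join(b, c, d(j, c), g(j, j, l), j, j, l), join(b, b, b, d(c, j)))
  Sort:  join(d(g(g(l, c, l), d(l, b), join(c, c, l)), join(c, c, j, j, j, j, j)), d(join(b, c, d(j, c), g(j, j, l), j, j, l), join(b, b, b, d(c, j))), d(join(b, j, l), g(l, b, c)), h(join(b, j, l), h(b, b, b), join(b, j, j)))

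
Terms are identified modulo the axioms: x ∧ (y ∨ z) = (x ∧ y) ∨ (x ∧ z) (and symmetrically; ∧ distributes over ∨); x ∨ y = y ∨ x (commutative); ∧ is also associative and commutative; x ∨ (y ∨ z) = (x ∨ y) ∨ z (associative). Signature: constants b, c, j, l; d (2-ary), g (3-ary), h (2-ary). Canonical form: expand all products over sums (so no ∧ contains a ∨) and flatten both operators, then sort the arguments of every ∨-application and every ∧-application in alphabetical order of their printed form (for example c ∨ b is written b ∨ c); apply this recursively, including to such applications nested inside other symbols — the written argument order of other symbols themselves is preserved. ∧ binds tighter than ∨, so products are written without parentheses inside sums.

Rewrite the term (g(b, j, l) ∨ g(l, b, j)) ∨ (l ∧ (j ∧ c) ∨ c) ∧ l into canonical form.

Answer: c ∧ j ∧ l ∧ l ∨ c ∧ l ∨ g(b, j, l) ∨ g(l, b, j)

Derivation:
Distribute:  g(b, j, l) ∨ g(l, b, j) ∨ c ∧ j ∧ l ∧ l ∨ c ∧ l
Sort:  c ∧ j ∧ l ∧ l ∨ c ∧ l ∨ g(b, j, l) ∨ g(l, b, j)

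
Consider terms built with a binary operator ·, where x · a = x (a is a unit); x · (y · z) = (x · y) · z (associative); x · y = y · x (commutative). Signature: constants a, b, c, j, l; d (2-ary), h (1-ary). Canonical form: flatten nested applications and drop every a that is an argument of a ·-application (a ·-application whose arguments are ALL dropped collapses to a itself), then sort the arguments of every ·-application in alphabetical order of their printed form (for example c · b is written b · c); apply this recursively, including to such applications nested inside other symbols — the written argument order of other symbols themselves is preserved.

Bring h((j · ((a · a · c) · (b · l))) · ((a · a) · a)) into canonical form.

Work inside:  (j · ((a · a · c) · (b · l))) · ((a · a) · a)
Flatten:  j · a · a · c · b · l · a · a · a
Drop the unit:  drop a (×5)
Sort arguments:  b · c · j · l
Reassemble:  h(b · c · j · l)

Answer: h(b · c · j · l)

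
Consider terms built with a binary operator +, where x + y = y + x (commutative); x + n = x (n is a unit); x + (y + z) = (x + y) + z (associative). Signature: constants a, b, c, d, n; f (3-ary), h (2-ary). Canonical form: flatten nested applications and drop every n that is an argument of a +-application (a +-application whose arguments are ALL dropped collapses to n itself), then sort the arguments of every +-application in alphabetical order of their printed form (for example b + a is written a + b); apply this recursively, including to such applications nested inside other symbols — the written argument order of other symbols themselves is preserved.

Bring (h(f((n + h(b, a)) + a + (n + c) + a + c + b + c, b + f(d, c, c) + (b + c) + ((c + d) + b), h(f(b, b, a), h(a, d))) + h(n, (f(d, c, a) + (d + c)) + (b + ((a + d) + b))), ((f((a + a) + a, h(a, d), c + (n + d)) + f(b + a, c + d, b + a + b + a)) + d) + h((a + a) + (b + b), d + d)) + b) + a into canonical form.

Answer: a + b + h(f(a + a + b + c + c + c + h(b, a), b + b + b + c + c + d + f(d, c, c), h(f(b, b, a), h(a, d))) + h(n, a + b + b + c + d + d + f(d, c, a)), d + f(a + a + a, h(a, d), c + d) + f(a + b, c + d, a + a + b + b) + h(a + a + b + b, d + d))

Derivation:
Flatten:  h(f((n + h(b, a)) + a + (n + c) + a + c + b + c, b + f(d, c, c) + (b + c) + ((c + d) + b), h(f(b, b, a), h(a, d))) + h(n, (f(d, c, a) + (d + c)) + (b + ((a + d) + b))), ((f((a + a) + a, h(a, d), c + (n + d)) + f(b + a, c + d, b + a + b + a)) + d) + h((a + a) + (b + b), d + d)) + b + a
Canonicalize subterm:  h(f((n + h(b, a)) + a + (n + c) + a + c + b + c, b + f(d, c, c) + (b + c) + ((c + d) + b), h(f(b, b, a), h(a, d))) + h(n, (f(d, c, a) + (d + c)) + (b + ((a + d) + b))), ((f((a + a) + a, h(a, d), c + (n + d)) + f(b + a, c + d, b + a + b + a)) + d) + h((a + a) + (b + b), d + d))  →  h(f(a + a + b + c + c + c + h(b, a), b + b + b + c + c + d + f(d, c, c), h(f(b, b, a), h(a, d))) + h(n, a + b + b + c + d + d + f(d, c, a)), d + f(a + a + a, h(a, d), c + d) + f(a + b, c + d, a + a + b + b) + h(a + a + b + b, d + d))
Order the arguments:  a + b + h(f(a + a + b + c + c + c + h(b, a), b + b + b + c + c + d + f(d, c, c), h(f(b, b, a), h(a, d))) + h(n, a + b + b + c + d + d + f(d, c, a)), d + f(a + a + a, h(a, d), c + d) + f(a + b, c + d, a + a + b + b) + h(a + a + b + b, d + d))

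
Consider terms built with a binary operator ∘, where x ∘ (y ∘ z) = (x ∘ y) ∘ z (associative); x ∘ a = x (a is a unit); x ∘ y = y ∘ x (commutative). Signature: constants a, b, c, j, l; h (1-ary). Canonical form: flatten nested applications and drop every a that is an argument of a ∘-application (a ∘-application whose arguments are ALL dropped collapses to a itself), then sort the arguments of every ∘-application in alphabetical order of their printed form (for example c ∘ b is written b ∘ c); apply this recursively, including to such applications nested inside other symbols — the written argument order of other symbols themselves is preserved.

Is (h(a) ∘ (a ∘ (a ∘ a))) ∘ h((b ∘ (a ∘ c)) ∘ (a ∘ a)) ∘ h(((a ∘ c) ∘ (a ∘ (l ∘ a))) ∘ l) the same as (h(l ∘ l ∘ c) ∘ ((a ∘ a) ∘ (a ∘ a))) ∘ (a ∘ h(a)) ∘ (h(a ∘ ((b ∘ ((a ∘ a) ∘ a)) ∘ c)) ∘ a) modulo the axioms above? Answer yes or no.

Answer: yes — both canonical forms are h(a) ∘ h(b ∘ c) ∘ h(c ∘ l ∘ l)

Derivation:
Left:  (h(a) ∘ (a ∘ (a ∘ a))) ∘ h((b ∘ (a ∘ c)) ∘ (a ∘ a)) ∘ h(((a ∘ c) ∘ (a ∘ (l ∘ a))) ∘ l)
  Un-nest:  h(a) ∘ a ∘ a ∘ a ∘ h((b ∘ (a ∘ c)) ∘ (a ∘ a)) ∘ h(((a ∘ c) ∘ (a ∘ (l ∘ a))) ∘ l)
  Simplify inside:  h((b ∘ (a ∘ c)) ∘ (a ∘ a))  →  h(b ∘ c)
  Simplify inside:  h(((a ∘ c) ∘ (a ∘ (l ∘ a))) ∘ l)  →  h(c ∘ l ∘ l)
  Drop the unit:  drop a (×3)
  Order the arguments:  h(a) ∘ h(b ∘ c) ∘ h(c ∘ l ∘ l)
Right:  (h(l ∘ l ∘ c) ∘ ((a ∘ a) ∘ (a ∘ a))) ∘ (a ∘ h(a)) ∘ (h(a ∘ ((b ∘ ((a ∘ a) ∘ a)) ∘ c)) ∘ a)
  Un-nest:  h(l ∘ l ∘ c) ∘ a ∘ a ∘ a ∘ a ∘ a ∘ h(a) ∘ h(a ∘ ((b ∘ ((a ∘ a) ∘ a)) ∘ c)) ∘ a
  Inside:  h(l ∘ l ∘ c)  →  h(c ∘ l ∘ l)
  Canonicalize subterm:  h(a ∘ ((b ∘ ((a ∘ a) ∘ a)) ∘ c))  →  h(b ∘ c)
  Drop the unit:  drop a (×6)
  Sort arguments:  h(a) ∘ h(b ∘ c) ∘ h(c ∘ l ∘ l)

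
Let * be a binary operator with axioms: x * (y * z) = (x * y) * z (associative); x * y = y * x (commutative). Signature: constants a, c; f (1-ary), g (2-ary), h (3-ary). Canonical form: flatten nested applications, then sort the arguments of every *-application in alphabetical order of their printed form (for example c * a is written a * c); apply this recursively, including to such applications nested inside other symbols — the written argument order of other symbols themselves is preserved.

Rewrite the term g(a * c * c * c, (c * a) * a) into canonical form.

Answer: g(a * c * c * c, a * a * c)

Derivation:
Focus inside:  (c * a) * a
Flatten:  c * a * a
Order the arguments:  a * a * c
Rebuild:  g(a * c * c * c, a * a * c)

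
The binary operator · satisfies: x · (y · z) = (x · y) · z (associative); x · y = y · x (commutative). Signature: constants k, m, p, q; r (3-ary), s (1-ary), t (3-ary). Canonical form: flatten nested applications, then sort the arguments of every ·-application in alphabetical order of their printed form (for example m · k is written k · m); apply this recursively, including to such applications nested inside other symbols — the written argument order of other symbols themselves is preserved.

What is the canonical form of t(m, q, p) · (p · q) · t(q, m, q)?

Answer: p · q · t(m, q, p) · t(q, m, q)

Derivation:
Flatten:  t(m, q, p) · p · q · t(q, m, q)
Sort:  p · q · t(m, q, p) · t(q, m, q)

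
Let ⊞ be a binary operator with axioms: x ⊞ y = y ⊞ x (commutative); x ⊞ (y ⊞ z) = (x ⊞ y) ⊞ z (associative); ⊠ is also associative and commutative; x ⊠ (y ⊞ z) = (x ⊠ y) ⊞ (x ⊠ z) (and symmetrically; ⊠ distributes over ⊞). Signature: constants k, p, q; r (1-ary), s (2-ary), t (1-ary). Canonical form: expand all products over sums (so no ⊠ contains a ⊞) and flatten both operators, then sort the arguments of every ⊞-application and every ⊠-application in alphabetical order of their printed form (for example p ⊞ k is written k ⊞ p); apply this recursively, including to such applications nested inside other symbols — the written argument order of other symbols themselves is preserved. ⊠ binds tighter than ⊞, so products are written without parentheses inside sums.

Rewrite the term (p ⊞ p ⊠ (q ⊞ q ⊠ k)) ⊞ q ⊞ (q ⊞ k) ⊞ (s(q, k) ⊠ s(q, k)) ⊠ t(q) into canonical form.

Answer: k ⊞ k ⊠ p ⊠ q ⊞ p ⊞ p ⊠ q ⊞ q ⊞ q ⊞ s(q, k) ⊠ s(q, k) ⊠ t(q)

Derivation:
Distribute:  p ⊞ p ⊠ q ⊞ k ⊠ p ⊠ q ⊞ q ⊞ q ⊞ k ⊞ s(q, k) ⊠ s(q, k) ⊠ t(q)
Sort arguments:  k ⊞ k ⊠ p ⊠ q ⊞ p ⊞ p ⊠ q ⊞ q ⊞ q ⊞ s(q, k) ⊠ s(q, k) ⊠ t(q)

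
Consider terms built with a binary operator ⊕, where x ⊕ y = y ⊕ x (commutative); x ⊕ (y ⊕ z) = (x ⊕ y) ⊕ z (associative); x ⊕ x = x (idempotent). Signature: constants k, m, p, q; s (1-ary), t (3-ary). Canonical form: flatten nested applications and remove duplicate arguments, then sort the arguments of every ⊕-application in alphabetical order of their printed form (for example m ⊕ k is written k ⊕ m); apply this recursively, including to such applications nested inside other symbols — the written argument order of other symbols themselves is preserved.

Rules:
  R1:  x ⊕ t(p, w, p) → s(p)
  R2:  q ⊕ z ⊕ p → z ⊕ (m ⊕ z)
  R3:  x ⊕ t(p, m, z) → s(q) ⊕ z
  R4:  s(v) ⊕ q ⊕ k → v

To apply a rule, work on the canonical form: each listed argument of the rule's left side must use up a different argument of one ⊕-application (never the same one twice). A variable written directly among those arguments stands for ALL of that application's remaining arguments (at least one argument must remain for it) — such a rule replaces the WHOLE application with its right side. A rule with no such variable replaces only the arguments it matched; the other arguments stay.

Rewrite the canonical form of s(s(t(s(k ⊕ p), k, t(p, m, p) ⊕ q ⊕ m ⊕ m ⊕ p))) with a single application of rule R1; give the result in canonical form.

Canonical form:  s(s(t(s(k ⊕ p), k, m ⊕ p ⊕ q ⊕ t(p, m, p))))
R1 matches:  uses t(p, m, p);  w := m, x := m ⊕ p ⊕ q
The variable takes the whole remainder — replace the entire application.
New term:  s(s(t(s(k ⊕ p), k, s(p))))

Answer: s(s(t(s(k ⊕ p), k, s(p))))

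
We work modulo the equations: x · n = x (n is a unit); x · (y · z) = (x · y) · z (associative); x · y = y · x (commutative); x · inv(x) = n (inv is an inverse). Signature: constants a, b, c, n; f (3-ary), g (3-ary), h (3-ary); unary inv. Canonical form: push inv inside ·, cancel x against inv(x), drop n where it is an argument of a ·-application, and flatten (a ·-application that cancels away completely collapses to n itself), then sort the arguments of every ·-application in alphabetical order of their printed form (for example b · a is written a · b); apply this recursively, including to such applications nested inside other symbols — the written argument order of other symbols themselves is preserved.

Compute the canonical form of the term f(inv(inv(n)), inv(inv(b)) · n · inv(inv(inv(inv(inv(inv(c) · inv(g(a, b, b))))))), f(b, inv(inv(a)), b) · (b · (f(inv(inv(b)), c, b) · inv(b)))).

Focus inside:  f(b, inv(inv(a)), b) · (b · (f(inv(inv(b)), c, b) · inv(b)))
Push inv inside:  distribute inv over · and collapse double inv
Cancel:  b cancels
Collect:  f(b, a, b) · f(b, c, b)
Put back:  f(n, b · c · g(a, b, b), f(b, a, b) · f(b, c, b))

Answer: f(n, b · c · g(a, b, b), f(b, a, b) · f(b, c, b))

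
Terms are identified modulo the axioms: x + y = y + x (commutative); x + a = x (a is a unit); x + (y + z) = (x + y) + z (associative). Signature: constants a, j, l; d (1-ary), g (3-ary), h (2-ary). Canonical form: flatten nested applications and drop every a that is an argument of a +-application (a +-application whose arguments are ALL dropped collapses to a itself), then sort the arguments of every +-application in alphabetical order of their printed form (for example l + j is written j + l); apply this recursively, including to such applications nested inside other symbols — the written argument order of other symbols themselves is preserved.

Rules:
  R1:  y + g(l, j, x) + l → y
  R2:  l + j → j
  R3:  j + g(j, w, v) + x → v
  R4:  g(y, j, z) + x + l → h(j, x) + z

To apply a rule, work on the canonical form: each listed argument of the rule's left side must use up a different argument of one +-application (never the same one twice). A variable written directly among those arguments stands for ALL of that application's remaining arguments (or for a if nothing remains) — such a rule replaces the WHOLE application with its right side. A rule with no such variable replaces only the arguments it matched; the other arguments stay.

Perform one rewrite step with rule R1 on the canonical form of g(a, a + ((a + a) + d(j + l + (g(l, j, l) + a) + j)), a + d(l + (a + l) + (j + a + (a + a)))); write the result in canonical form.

Answer: g(a, d(j + j), d(j + l + l))

Derivation:
Canonical form:  g(a, d(g(l, j, l) + j + j + l), d(j + l + l))
Apply R1:  consuming g(l, j, l), l;  x := l, y := j + j
The variable takes the whole remainder — replace the entire application.
New term:  g(a, d(j + j), d(j + l + l))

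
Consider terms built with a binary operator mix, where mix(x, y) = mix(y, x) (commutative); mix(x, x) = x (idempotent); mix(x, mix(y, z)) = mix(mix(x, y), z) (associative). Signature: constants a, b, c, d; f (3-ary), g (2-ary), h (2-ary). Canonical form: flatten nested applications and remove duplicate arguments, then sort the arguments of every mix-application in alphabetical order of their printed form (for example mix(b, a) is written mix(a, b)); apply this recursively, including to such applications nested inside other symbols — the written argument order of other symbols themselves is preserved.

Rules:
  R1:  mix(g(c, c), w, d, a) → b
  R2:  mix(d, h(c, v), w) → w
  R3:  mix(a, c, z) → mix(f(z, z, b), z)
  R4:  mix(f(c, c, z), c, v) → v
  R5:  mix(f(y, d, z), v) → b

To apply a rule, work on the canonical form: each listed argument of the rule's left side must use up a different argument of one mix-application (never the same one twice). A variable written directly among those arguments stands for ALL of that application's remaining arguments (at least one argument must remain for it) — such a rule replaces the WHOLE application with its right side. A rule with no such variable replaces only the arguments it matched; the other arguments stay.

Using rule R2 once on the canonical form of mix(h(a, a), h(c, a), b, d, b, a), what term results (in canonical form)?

Answer: mix(a, b, h(a, a))

Derivation:
Canonical form:  mix(a, b, d, h(a, a), h(c, a))
R2 matches:  uses d, h(c, a);  v := a, w := mix(a, b, h(a, a))
The extension variable absorbs all remaining arguments, so the whole application is rewritten.
Result:  mix(a, b, h(a, a))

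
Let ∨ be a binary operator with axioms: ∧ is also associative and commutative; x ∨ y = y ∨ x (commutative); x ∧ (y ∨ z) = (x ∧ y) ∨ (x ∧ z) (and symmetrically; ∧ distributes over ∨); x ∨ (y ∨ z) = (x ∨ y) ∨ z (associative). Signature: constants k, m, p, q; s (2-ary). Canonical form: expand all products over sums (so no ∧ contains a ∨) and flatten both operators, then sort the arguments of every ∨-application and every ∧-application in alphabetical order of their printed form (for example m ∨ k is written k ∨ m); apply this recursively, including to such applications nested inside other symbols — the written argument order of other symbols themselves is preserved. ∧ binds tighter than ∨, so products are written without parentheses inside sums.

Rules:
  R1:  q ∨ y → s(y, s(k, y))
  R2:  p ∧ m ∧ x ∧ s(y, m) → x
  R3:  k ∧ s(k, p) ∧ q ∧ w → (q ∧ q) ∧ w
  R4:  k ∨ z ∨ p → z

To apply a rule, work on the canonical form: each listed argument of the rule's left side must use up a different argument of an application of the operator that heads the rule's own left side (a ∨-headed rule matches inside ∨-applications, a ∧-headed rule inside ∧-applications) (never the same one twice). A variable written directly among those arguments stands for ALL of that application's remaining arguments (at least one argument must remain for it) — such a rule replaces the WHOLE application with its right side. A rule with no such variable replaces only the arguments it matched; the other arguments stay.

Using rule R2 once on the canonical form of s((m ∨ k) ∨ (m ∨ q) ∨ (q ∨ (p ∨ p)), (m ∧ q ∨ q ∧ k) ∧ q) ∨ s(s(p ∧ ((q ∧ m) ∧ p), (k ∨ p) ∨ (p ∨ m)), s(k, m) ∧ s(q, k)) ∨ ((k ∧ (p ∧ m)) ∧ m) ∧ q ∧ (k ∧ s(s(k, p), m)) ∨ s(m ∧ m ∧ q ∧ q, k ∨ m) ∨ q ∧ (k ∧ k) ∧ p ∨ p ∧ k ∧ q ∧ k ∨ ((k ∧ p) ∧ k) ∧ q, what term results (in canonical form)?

Canonical form:  k ∧ k ∧ m ∧ m ∧ p ∧ q ∧ s(s(k, p), m) ∨ k ∧ k ∧ p ∧ q ∨ k ∧ k ∧ p ∧ q ∨ k ∧ k ∧ p ∧ q ∨ s(k ∨ m ∨ m ∨ p ∨ p ∨ q ∨ q, k ∧ q ∧ q ∨ m ∧ q ∧ q) ∨ s(m ∧ m ∧ q ∧ q, k ∨ m) ∨ s(s(m ∧ p ∧ p ∧ q, k ∨ m ∨ p ∨ p), s(k, m) ∧ s(q, k))
Apply R2:  consuming m, p, s(s(k, p), m);  x := k ∧ k ∧ m ∧ q, y := s(k, p)
The extension variable absorbs all remaining arguments, so the whole application is rewritten.
Result:  k ∧ k ∧ m ∧ q ∨ k ∧ k ∧ p ∧ q ∨ k ∧ k ∧ p ∧ q ∨ k ∧ k ∧ p ∧ q ∨ s(k ∨ m ∨ m ∨ p ∨ p ∨ q ∨ q, k ∧ q ∧ q ∨ m ∧ q ∧ q) ∨ s(m ∧ m ∧ q ∧ q, k ∨ m) ∨ s(s(m ∧ p ∧ p ∧ q, k ∨ m ∨ p ∨ p), s(k, m) ∧ s(q, k))

Answer: k ∧ k ∧ m ∧ q ∨ k ∧ k ∧ p ∧ q ∨ k ∧ k ∧ p ∧ q ∨ k ∧ k ∧ p ∧ q ∨ s(k ∨ m ∨ m ∨ p ∨ p ∨ q ∨ q, k ∧ q ∧ q ∨ m ∧ q ∧ q) ∨ s(m ∧ m ∧ q ∧ q, k ∨ m) ∨ s(s(m ∧ p ∧ p ∧ q, k ∨ m ∨ p ∨ p), s(k, m) ∧ s(q, k))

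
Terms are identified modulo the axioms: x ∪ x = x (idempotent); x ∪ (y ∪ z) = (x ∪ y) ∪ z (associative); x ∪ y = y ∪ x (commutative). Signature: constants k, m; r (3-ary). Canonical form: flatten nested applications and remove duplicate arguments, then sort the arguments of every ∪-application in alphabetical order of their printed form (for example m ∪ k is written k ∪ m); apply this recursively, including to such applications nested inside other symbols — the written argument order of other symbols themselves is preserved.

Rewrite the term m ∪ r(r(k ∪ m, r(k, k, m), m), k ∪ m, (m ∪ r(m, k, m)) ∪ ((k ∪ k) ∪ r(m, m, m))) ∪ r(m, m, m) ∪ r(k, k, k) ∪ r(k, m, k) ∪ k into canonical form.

Answer: k ∪ m ∪ r(k, k, k) ∪ r(k, m, k) ∪ r(m, m, m) ∪ r(r(k ∪ m, r(k, k, m), m), k ∪ m, k ∪ m ∪ r(m, k, m) ∪ r(m, m, m))

Derivation:
Inside:  r(r(k ∪ m, r(k, k, m), m), k ∪ m, (m ∪ r(m, k, m)) ∪ ((k ∪ k) ∪ r(m, m, m)))  →  r(r(k ∪ m, r(k, k, m), m), k ∪ m, k ∪ m ∪ r(m, k, m) ∪ r(m, m, m))
Sort arguments:  k ∪ m ∪ r(k, k, k) ∪ r(k, m, k) ∪ r(m, m, m) ∪ r(r(k ∪ m, r(k, k, m), m), k ∪ m, k ∪ m ∪ r(m, k, m) ∪ r(m, m, m))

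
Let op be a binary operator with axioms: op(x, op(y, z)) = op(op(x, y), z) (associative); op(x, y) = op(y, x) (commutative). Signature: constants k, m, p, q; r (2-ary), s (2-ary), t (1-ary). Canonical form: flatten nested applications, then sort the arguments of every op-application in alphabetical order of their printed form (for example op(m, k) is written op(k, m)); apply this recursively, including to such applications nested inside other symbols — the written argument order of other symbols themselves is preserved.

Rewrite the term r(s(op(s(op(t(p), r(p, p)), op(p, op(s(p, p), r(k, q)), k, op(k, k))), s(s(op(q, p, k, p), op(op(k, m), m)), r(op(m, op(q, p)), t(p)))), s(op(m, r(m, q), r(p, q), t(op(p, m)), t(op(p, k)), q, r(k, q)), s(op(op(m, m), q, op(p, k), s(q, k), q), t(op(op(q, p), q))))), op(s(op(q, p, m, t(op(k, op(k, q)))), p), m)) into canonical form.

Answer: r(s(op(s(op(r(p, p), t(p)), op(k, k, k, p, r(k, q), s(p, p))), s(s(op(k, p, p, q), op(k, m, m)), r(op(m, p, q), t(p)))), s(op(m, q, r(k, q), r(m, q), r(p, q), t(op(k, p)), t(op(m, p))), s(op(k, m, m, p, q, q, s(q, k)), t(op(p, q, q))))), op(m, s(op(m, p, q, t(op(k, k, q))), p)))

Derivation:
Focus inside:  op(s(op(t(p), r(p, p)), op(p, op(s(p, p), r(k, q)), k, op(k, k))), s(s(op(q, p, k, p), op(op(k, m), m)), r(op(m, op(q, p)), t(p))))
Inside:  s(op(t(p), r(p, p)), op(p, op(s(p, p), r(k, q)), k, op(k, k)))  →  s(op(r(p, p), t(p)), op(k, k, k, p, r(k, q), s(p, p)))
Simplify inside:  s(s(op(q, p, k, p), op(op(k, m), m)), r(op(m, op(q, p)), t(p)))  →  s(s(op(k, p, p, q), op(k, m, m)), r(op(m, p, q), t(p)))
Sort arguments:  op(s(op(r(p, p), t(p)), op(k, k, k, p, r(k, q), s(p, p))), s(s(op(k, p, p, q), op(k, m, m)), r(op(m, p, q), t(p))))
Put back:  r(s(op(s(op(r(p, p), t(p)), op(k, k, k, p, r(k, q), s(p, p))), s(s(op(k, p, p, q), op(k, m, m)), r(op(m, p, q), t(p)))), s(op(m, q, r(k, q), r(m, q), r(p, q), t(op(k, p)), t(op(m, p))), s(op(k, m, m, p, q, q, s(q, k)), t(op(p, q, q))))), op(m, s(op(m, p, q, t(op(k, k, q))), p)))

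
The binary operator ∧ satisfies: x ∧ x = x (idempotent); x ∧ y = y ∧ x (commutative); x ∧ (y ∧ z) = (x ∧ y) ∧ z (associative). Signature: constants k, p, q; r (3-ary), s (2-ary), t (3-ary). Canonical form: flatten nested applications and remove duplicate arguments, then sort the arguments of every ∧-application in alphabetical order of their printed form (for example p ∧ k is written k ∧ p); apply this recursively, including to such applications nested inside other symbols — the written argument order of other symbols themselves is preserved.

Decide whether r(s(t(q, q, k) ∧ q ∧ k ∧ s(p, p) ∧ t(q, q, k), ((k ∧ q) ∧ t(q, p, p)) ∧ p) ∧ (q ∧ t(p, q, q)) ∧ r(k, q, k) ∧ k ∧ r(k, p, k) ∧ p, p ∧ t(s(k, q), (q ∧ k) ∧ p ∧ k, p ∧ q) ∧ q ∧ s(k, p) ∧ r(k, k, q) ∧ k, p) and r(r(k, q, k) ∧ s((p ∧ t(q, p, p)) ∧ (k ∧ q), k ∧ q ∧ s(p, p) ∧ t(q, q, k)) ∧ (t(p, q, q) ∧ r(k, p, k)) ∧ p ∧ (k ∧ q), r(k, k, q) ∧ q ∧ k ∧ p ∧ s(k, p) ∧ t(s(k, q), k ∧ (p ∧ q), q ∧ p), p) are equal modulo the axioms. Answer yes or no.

Left:  r(s(t(q, q, k) ∧ q ∧ k ∧ s(p, p) ∧ t(q, q, k), ((k ∧ q) ∧ t(q, p, p)) ∧ p) ∧ (q ∧ t(p, q, q)) ∧ r(k, q, k) ∧ k ∧ r(k, p, k) ∧ p, p ∧ t(s(k, q), (q ∧ k) ∧ p ∧ k, p ∧ q) ∧ q ∧ s(k, p) ∧ r(k, k, q) ∧ k, p)
  Descend into:  s(t(q, q, k) ∧ q ∧ k ∧ s(p, p) ∧ t(q, q, k), ((k ∧ q) ∧ t(q, p, p)) ∧ p) ∧ (q ∧ t(p, q, q)) ∧ r(k, q, k) ∧ k ∧ r(k, p, k) ∧ p
  Flatten:  s(t(q, q, k) ∧ q ∧ k ∧ s(p, p) ∧ t(q, q, k), ((k ∧ q) ∧ t(q, p, p)) ∧ p) ∧ q ∧ t(p, q, q) ∧ r(k, q, k) ∧ k ∧ r(k, p, k) ∧ p
  Simplify inside:  s(t(q, q, k) ∧ q ∧ k ∧ s(p, p) ∧ t(q, q, k), ((k ∧ q) ∧ t(q, p, p)) ∧ p)  →  s(k ∧ q ∧ s(p, p) ∧ t(q, q, k), k ∧ p ∧ q ∧ t(q, p, p))
  Sort arguments:  k ∧ p ∧ q ∧ r(k, p, k) ∧ r(k, q, k) ∧ s(k ∧ q ∧ s(p, p) ∧ t(q, q, k), k ∧ p ∧ q ∧ t(q, p, p)) ∧ t(p, q, q)
  Rebuild:  r(k ∧ p ∧ q ∧ r(k, p, k) ∧ r(k, q, k) ∧ s(k ∧ q ∧ s(p, p) ∧ t(q, q, k), k ∧ p ∧ q ∧ t(q, p, p)) ∧ t(p, q, q), k ∧ p ∧ q ∧ r(k, k, q) ∧ s(k, p) ∧ t(s(k, q), k ∧ p ∧ q, p ∧ q), p)
Right:  r(r(k, q, k) ∧ s((p ∧ t(q, p, p)) ∧ (k ∧ q), k ∧ q ∧ s(p, p) ∧ t(q, q, k)) ∧ (t(p, q, q) ∧ r(k, p, k)) ∧ p ∧ (k ∧ q), r(k, k, q) ∧ q ∧ k ∧ p ∧ s(k, p) ∧ t(s(k, q), k ∧ (p ∧ q), q ∧ p), p)
  Work inside:  r(k, q, k) ∧ s((p ∧ t(q, p, p)) ∧ (k ∧ q), k ∧ q ∧ s(p, p) ∧ t(q, q, k)) ∧ (t(p, q, q) ∧ r(k, p, k)) ∧ p ∧ (k ∧ q)
  Flatten:  r(k, q, k) ∧ s((p ∧ t(q, p, p)) ∧ (k ∧ q), k ∧ q ∧ s(p, p) ∧ t(q, q, k)) ∧ t(p, q, q) ∧ r(k, p, k) ∧ p ∧ k ∧ q
  Inside:  s((p ∧ t(q, p, p)) ∧ (k ∧ q), k ∧ q ∧ s(p, p) ∧ t(q, q, k))  →  s(k ∧ p ∧ q ∧ t(q, p, p), k ∧ q ∧ s(p, p) ∧ t(q, q, k))
  Order the arguments:  k ∧ p ∧ q ∧ r(k, p, k) ∧ r(k, q, k) ∧ s(k ∧ p ∧ q ∧ t(q, p, p), k ∧ q ∧ s(p, p) ∧ t(q, q, k)) ∧ t(p, q, q)
  Put back:  r(k ∧ p ∧ q ∧ r(k, p, k) ∧ r(k, q, k) ∧ s(k ∧ p ∧ q ∧ t(q, p, p), k ∧ q ∧ s(p, p) ∧ t(q, q, k)) ∧ t(p, q, q), k ∧ p ∧ q ∧ r(k, k, q) ∧ s(k, p) ∧ t(s(k, q), k ∧ p ∧ q, p ∧ q), p)

Answer: no — r(k ∧ p ∧ q ∧ r(k, p, k) ∧ r(k, q, k) ∧ s(k ∧ q ∧ s(p, p) ∧ t(q, q, k), k ∧ p ∧ q ∧ t(q, p, p)) ∧ t(p, q, q), k ∧ p ∧ q ∧ r(k, k, q) ∧ s(k, p) ∧ t(s(k, q), k ∧ p ∧ q, p ∧ q), p) vs r(k ∧ p ∧ q ∧ r(k, p, k) ∧ r(k, q, k) ∧ s(k ∧ p ∧ q ∧ t(q, p, p), k ∧ q ∧ s(p, p) ∧ t(q, q, k)) ∧ t(p, q, q), k ∧ p ∧ q ∧ r(k, k, q) ∧ s(k, p) ∧ t(s(k, q), k ∧ p ∧ q, p ∧ q), p)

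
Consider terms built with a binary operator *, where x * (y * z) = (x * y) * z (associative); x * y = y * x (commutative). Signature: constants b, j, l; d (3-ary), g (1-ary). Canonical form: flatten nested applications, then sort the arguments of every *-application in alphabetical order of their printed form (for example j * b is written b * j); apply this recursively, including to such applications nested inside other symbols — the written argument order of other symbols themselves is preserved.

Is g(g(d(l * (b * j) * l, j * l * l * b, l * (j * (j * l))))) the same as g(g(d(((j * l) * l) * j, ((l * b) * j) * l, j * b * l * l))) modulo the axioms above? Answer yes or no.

Answer: no — g(g(d(b * j * l * l, b * j * l * l, j * j * l * l))) vs g(g(d(j * j * l * l, b * j * l * l, b * j * l * l)))

Derivation:
Left:  g(g(d(l * (b * j) * l, j * l * l * b, l * (j * (j * l)))))
  Focus inside:  l * (j * (j * l))
  Un-nest:  l * j * j * l
  Order the arguments:  j * j * l * l
  Rebuild:  g(g(d(b * j * l * l, b * j * l * l, j * j * l * l)))
Right:  g(g(d(((j * l) * l) * j, ((l * b) * j) * l, j * b * l * l)))
  Descend into:  ((l * b) * j) * l
  Un-nest:  l * b * j * l
  Sort:  b * j * l * l
  Reassemble:  g(g(d(j * j * l * l, b * j * l * l, b * j * l * l)))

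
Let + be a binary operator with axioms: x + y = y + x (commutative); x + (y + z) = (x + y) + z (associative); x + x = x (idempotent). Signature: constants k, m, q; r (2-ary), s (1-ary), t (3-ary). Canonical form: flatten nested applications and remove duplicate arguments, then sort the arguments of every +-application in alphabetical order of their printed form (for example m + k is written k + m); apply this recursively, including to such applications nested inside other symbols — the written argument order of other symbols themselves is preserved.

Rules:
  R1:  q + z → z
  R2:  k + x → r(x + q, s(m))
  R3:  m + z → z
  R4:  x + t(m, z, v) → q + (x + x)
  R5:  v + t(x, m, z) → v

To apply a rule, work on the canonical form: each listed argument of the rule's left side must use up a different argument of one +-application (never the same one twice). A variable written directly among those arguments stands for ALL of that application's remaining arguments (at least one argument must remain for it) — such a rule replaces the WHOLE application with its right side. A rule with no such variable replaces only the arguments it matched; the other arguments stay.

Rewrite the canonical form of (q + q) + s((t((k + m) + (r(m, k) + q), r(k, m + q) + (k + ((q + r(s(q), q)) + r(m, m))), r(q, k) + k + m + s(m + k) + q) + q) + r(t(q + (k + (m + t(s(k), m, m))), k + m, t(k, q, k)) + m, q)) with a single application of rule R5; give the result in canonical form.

Canonical form:  q + s(q + r(m + t(k + m + q + t(s(k), m, m), k + m, t(k, q, k)), q) + t(k + m + q + r(m, k), k + q + r(k, m + q) + r(m, m) + r(s(q), q), k + m + q + r(q, k) + s(k + m)))
R5 matches:  uses t(s(k), m, m);  v := k + m + q, x := s(k), z := m
The extension variable absorbs all remaining arguments, so the whole application is rewritten.
Result:  q + s(q + r(m + t(k + m + q, k + m, t(k, q, k)), q) + t(k + m + q + r(m, k), k + q + r(k, m + q) + r(m, m) + r(s(q), q), k + m + q + r(q, k) + s(k + m)))

Answer: q + s(q + r(m + t(k + m + q, k + m, t(k, q, k)), q) + t(k + m + q + r(m, k), k + q + r(k, m + q) + r(m, m) + r(s(q), q), k + m + q + r(q, k) + s(k + m)))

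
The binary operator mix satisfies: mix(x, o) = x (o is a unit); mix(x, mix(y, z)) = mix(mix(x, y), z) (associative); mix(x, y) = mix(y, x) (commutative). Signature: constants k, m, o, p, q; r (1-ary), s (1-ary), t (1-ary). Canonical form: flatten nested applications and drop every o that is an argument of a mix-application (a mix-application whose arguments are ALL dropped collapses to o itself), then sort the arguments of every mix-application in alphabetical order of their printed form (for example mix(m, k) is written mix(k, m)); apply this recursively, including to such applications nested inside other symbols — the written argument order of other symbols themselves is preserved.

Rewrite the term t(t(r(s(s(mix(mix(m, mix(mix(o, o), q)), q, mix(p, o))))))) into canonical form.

Answer: t(t(r(s(s(mix(m, p, q, q))))))

Derivation:
Work inside:  mix(mix(m, mix(mix(o, o), q)), q, mix(p, o))
Un-nest:  mix(m, o, o, q, q, p, o)
Unit:  drop o (×3)
Sort arguments:  mix(m, p, q, q)
Put back:  t(t(r(s(s(mix(m, p, q, q))))))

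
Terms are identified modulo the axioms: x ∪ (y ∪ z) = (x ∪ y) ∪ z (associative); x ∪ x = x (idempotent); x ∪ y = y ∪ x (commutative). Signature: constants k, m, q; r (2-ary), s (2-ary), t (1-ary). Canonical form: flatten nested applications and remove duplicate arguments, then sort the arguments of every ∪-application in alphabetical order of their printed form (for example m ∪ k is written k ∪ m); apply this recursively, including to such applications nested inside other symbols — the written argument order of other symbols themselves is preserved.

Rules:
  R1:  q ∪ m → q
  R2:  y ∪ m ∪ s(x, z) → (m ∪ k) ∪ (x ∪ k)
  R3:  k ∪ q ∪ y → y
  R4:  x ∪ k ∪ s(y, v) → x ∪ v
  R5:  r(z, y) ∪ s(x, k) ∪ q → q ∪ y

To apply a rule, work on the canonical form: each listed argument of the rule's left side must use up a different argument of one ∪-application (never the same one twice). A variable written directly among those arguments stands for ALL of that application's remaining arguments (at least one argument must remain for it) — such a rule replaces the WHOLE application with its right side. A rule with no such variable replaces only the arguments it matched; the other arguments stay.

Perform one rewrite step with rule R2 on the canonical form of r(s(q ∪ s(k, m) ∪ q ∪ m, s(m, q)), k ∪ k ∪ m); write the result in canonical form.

Answer: r(s(k ∪ m, s(m, q)), k ∪ m)

Derivation:
Canonical form:  r(s(m ∪ q ∪ s(k, m), s(m, q)), k ∪ m)
Apply R2:  consuming m, s(k, m);  x := k, y := q, z := m
The extension variable absorbs all remaining arguments, so the whole application is rewritten.
New term:  r(s(k ∪ m, s(m, q)), k ∪ m)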